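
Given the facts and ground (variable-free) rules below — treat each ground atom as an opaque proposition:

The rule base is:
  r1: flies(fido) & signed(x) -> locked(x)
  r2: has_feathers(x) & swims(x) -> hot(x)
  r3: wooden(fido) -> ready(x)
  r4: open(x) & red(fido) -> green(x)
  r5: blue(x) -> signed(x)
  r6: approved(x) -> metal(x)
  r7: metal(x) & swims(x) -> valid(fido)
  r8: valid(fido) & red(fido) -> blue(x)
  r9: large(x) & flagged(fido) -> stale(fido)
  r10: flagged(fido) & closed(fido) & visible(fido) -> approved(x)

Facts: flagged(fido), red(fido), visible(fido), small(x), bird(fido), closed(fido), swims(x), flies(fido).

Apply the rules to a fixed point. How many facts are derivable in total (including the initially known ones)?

[1] r10 [flagged(fido) & closed(fido) & visible(fido) -> approved(x)]. ⇒ new: approved(x).
[2] r6 [approved(x) -> metal(x)]. ⇒ new: metal(x).
[3] r7 [metal(x) & swims(x) -> valid(fido)]. ⇒ new: valid(fido).
[4] r8 [valid(fido) & red(fido) -> blue(x)]. ⇒ new: blue(x).
[5] r5 [blue(x) -> signed(x)]. ⇒ new: signed(x).
[6] r1 [flies(fido) & signed(x) -> locked(x)]. ⇒ new: locked(x).
Closure: {approved(x), bird(fido), blue(x), closed(fido), flagged(fido), flies(fido), locked(x), metal(x), red(fido), signed(x), small(x), swims(x), valid(fido), visible(fido)} — 14 facts.

14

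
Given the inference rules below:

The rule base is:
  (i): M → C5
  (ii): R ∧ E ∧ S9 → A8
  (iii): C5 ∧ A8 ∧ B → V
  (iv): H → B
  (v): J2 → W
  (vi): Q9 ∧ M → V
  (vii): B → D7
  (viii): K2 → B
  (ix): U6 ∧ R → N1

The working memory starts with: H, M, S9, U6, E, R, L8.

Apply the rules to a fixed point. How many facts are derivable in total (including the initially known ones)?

Round 1 — (i), (ii), (iv), (ix), derive C5, A8, B, N1.
Round 2 — (iii), (vii), derive V, D7.
Closure: {A8, B, C5, D7, E, H, L8, M, N1, R, S9, U6, V} — 13 facts.

13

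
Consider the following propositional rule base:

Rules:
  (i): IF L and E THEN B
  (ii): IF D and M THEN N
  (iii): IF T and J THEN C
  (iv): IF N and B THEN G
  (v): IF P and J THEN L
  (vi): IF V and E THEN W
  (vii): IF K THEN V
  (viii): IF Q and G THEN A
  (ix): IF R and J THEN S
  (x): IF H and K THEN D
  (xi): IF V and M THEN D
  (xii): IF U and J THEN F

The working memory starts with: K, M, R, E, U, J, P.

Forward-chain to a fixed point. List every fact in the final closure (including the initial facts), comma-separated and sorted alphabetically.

Round 1 — (v), (vii), (ix), (xii), derive L, V, S, F.
Round 2 — (i), (vi), (xi), derive B, W, D.
Round 3 — (ii), derive N.
Round 4 — (iv), derive G.

B, D, E, F, G, J, K, L, M, N, P, R, S, U, V, W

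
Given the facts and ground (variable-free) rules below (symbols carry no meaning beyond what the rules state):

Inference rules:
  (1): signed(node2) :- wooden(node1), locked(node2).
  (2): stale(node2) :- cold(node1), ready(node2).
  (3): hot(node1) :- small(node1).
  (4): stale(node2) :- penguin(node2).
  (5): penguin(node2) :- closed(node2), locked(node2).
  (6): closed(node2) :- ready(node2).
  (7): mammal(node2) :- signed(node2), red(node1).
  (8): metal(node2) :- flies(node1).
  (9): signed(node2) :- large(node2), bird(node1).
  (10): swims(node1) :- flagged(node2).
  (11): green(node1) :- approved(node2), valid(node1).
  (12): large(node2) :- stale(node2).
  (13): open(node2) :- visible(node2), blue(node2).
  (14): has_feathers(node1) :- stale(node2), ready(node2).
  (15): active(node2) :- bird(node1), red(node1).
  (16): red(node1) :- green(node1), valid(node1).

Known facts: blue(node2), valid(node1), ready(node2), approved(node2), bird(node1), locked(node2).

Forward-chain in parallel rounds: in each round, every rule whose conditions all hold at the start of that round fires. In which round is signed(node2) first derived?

Round 1 fires (6), (11), giving closed(node2), green(node1).
Round 2 fires (5), (16), giving penguin(node2), red(node1).
Round 3 fires (4), (15), giving stale(node2), active(node2).
Round 4 fires (12), (14), giving large(node2), has_feathers(node1).
Round 5 fires (9), giving signed(node2).
signed(node2) first appears in round 5.

5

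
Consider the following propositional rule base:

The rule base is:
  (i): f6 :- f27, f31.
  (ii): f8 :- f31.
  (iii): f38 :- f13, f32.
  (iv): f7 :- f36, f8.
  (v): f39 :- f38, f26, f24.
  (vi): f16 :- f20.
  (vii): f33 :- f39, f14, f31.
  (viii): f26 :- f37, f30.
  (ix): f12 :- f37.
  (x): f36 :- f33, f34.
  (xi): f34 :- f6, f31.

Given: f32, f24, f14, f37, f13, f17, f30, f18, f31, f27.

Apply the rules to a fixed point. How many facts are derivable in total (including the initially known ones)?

20

Round 1 fires (i), (ii), (iii), (viii), (ix), giving f6, f8, f38, f26, f12.
Round 2 fires (v), (xi), giving f39, f34.
Round 3 fires (vii), giving f33.
Round 4 fires (x), giving f36.
Round 5 fires (iv), giving f7.
Closure: {f12, f13, f14, f17, f18, f24, f26, f27, f30, f31, f32, f33, f34, f36, f37, f38, f39, f6, f7, f8} — 20 facts.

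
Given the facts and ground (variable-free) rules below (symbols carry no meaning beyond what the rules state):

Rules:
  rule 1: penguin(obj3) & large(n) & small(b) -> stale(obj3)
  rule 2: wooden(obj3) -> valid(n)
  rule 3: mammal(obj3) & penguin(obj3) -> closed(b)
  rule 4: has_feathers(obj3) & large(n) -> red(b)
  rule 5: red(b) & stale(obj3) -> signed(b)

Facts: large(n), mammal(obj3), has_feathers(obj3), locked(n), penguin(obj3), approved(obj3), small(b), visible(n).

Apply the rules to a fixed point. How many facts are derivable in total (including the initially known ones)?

12

Round 1: rule 1 [penguin(obj3) & large(n) & small(b) -> stale(obj3)]; rule 3 [mammal(obj3) & penguin(obj3) -> closed(b)]; rule 4 [has_feathers(obj3) & large(n) -> red(b)]. New: stale(obj3), closed(b), red(b).
Round 2: rule 5 [red(b) & stale(obj3) -> signed(b)]. New: signed(b).
Closure: {approved(obj3), closed(b), has_feathers(obj3), large(n), locked(n), mammal(obj3), penguin(obj3), red(b), signed(b), small(b), stale(obj3), visible(n)} — 12 facts.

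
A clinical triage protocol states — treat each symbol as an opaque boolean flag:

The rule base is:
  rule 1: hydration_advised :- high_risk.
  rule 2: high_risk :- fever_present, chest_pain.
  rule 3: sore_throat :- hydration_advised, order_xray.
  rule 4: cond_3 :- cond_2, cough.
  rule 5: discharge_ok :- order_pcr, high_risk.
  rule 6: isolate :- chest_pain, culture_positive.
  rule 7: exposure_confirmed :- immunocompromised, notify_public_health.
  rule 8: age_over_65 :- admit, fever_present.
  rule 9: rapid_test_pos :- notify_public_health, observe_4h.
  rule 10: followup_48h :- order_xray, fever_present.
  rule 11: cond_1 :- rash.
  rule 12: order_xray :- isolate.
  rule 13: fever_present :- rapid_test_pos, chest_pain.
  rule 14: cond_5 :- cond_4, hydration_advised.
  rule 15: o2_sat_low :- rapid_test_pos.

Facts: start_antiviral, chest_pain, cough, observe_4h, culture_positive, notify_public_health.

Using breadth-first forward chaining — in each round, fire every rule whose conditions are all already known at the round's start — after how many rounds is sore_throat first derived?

5

Round 1 — rule 6, rule 9, derive isolate, rapid_test_pos.
Round 2 — rule 12, rule 13, rule 15, derive order_xray, fever_present, o2_sat_low.
Round 3 — rule 2, rule 10, derive high_risk, followup_48h.
Round 4 — rule 1, derive hydration_advised.
Round 5 — rule 3, derive sore_throat.
sore_throat first appears in round 5.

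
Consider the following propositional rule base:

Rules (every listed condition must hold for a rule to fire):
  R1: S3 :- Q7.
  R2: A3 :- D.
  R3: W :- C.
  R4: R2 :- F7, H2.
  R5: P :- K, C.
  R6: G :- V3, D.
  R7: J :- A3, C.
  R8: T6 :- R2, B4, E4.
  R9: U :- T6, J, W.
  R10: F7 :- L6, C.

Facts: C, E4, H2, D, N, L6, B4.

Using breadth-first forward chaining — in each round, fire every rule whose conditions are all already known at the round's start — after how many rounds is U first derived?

4

Round 1 fires R2, R3, R10, giving A3, W, F7.
Round 2 fires R4, R7, giving R2, J.
Round 3 fires R8, giving T6.
Round 4 fires R9, giving U.
U first appears in round 4.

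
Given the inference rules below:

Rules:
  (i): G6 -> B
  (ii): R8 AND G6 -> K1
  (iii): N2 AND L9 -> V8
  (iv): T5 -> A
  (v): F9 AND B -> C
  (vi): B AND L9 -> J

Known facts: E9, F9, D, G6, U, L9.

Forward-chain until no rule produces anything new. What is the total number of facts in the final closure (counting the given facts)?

Round 1: (i) [G6 -> B]. Adds B.
Round 2: (v) [F9 AND B -> C]; (vi) [B AND L9 -> J]. Adds C, J.
Closure: {B, C, D, E9, F9, G6, J, L9, U} — 9 facts.

9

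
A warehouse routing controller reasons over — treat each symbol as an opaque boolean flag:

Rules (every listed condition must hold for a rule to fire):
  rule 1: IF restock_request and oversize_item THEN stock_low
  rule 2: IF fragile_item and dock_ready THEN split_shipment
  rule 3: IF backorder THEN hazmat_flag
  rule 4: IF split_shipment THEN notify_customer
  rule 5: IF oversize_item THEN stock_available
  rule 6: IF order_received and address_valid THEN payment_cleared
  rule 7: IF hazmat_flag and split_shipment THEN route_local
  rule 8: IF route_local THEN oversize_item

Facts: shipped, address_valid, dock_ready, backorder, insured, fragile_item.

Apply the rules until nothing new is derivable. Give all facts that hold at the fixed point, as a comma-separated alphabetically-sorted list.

Round 1 — rule 2, rule 3, derive split_shipment, hazmat_flag.
Round 2 — rule 4, rule 7, derive notify_customer, route_local.
Round 3 — rule 8, derive oversize_item.
Round 4 — rule 5, derive stock_available.

address_valid, backorder, dock_ready, fragile_item, hazmat_flag, insured, notify_customer, oversize_item, route_local, shipped, split_shipment, stock_available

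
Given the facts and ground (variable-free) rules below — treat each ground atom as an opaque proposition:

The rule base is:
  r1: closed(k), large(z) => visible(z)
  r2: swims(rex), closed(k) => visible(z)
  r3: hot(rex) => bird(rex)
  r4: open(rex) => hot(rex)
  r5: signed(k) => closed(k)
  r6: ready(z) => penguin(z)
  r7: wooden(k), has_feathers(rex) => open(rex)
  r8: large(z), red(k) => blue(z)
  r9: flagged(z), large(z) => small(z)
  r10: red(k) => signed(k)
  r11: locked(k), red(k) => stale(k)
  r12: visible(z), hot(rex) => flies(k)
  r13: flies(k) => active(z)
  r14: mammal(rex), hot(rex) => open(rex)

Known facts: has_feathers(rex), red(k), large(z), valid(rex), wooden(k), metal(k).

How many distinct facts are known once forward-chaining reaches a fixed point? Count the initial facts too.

15

Round 1 — r7, r8, r10, derive open(rex), blue(z), signed(k).
Round 2 — r4, r5, derive hot(rex), closed(k).
Round 3 — r1, r3, derive visible(z), bird(rex).
Round 4 — r12, derive flies(k).
Round 5 — r13, derive active(z).
Closure: {active(z), bird(rex), blue(z), closed(k), flies(k), has_feathers(rex), hot(rex), large(z), metal(k), open(rex), red(k), signed(k), valid(rex), visible(z), wooden(k)} — 15 facts.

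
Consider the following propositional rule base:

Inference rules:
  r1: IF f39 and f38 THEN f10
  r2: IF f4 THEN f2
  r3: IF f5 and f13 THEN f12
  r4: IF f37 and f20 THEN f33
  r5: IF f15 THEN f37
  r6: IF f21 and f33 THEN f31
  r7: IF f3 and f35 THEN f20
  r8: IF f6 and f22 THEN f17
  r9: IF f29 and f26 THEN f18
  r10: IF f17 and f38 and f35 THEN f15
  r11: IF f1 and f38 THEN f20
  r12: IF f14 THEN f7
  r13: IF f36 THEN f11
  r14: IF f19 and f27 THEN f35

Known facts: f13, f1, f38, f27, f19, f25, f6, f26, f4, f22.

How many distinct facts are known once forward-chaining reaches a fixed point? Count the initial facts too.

17

Round 1 — r2, r8, r11, r14, derive f2, f17, f20, f35.
Round 2 — r10, derive f15.
Round 3 — r5, derive f37.
Round 4 — r4, derive f33.
Closure: {f1, f13, f15, f17, f19, f2, f20, f22, f25, f26, f27, f33, f35, f37, f38, f4, f6} — 17 facts.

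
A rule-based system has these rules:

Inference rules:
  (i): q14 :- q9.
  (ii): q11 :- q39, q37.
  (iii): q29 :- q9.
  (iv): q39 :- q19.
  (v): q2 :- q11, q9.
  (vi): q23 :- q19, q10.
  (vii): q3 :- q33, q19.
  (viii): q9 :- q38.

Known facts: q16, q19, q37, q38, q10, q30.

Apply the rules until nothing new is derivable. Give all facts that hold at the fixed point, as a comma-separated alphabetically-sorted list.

q10, q11, q14, q16, q19, q2, q23, q29, q30, q37, q38, q39, q9

[1] (iv) [q39 :- q19.]; (vi) [q23 :- q19, q10.]; (viii) [q9 :- q38.]. ⇒ new: q39, q23, q9.
[2] (i) [q14 :- q9.]; (ii) [q11 :- q39, q37.]; (iii) [q29 :- q9.]. ⇒ new: q14, q11, q29.
[3] (v) [q2 :- q11, q9.]. ⇒ new: q2.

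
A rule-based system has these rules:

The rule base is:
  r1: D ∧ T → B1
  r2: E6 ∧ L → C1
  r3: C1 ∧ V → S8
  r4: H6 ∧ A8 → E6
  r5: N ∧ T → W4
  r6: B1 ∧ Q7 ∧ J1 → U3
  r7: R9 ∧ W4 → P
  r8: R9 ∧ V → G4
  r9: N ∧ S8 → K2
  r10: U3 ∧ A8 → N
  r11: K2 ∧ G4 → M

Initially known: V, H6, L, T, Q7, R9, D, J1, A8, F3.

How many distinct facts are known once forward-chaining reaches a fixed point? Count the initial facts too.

Round 1 — r1, r4, r8, derive B1, E6, G4.
Round 2 — r2, r6, derive C1, U3.
Round 3 — r3, r10, derive S8, N.
Round 4 — r5, r9, derive W4, K2.
Round 5 — r7, r11, derive P, M.
Closure: {A8, B1, C1, D, E6, F3, G4, H6, J1, K2, L, M, N, P, Q7, R9, S8, T, U3, V, W4} — 21 facts.

21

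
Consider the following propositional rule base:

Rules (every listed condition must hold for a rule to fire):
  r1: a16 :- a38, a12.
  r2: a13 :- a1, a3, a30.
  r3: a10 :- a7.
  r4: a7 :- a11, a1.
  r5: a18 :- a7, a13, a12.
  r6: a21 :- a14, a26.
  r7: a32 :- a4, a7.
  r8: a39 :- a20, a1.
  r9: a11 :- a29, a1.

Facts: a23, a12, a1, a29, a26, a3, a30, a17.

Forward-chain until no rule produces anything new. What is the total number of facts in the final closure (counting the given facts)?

Round 1: r2 [a13 :- a1, a3, a30.]; r9 [a11 :- a29, a1.]. Adds a13, a11.
Round 2: r4 [a7 :- a11, a1.]. Adds a7.
Round 3: r3 [a10 :- a7.]; r5 [a18 :- a7, a13, a12.]. Adds a10, a18.
Closure: {a1, a10, a11, a12, a13, a17, a18, a23, a26, a29, a3, a30, a7} — 13 facts.

13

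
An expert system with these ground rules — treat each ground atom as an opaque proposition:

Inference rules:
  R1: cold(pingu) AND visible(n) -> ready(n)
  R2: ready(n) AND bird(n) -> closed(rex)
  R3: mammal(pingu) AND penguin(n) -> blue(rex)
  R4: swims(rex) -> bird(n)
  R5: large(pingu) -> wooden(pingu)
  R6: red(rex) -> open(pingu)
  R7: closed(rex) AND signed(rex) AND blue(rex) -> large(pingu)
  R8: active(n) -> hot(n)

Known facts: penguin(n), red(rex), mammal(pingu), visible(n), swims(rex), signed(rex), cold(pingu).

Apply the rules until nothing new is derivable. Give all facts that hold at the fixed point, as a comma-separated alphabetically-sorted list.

bird(n), blue(rex), closed(rex), cold(pingu), large(pingu), mammal(pingu), open(pingu), penguin(n), ready(n), red(rex), signed(rex), swims(rex), visible(n), wooden(pingu)

Round 1: R1 [cold(pingu) AND visible(n) -> ready(n)]; R3 [mammal(pingu) AND penguin(n) -> blue(rex)]; R4 [swims(rex) -> bird(n)]; R6 [red(rex) -> open(pingu)]. New: ready(n), blue(rex), bird(n), open(pingu).
Round 2: R2 [ready(n) AND bird(n) -> closed(rex)]. New: closed(rex).
Round 3: R7 [closed(rex) AND signed(rex) AND blue(rex) -> large(pingu)]. New: large(pingu).
Round 4: R5 [large(pingu) -> wooden(pingu)]. New: wooden(pingu).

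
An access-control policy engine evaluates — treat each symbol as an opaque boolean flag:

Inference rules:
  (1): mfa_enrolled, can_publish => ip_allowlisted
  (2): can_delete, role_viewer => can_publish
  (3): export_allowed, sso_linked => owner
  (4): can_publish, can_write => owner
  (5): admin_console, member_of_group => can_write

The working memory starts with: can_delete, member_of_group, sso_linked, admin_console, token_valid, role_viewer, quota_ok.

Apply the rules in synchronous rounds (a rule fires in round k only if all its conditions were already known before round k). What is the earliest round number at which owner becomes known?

Round 1: (2) [can_delete, role_viewer => can_publish]; (5) [admin_console, member_of_group => can_write]. New: can_publish, can_write.
Round 2: (4) [can_publish, can_write => owner]. New: owner.
owner first appears in round 2.

2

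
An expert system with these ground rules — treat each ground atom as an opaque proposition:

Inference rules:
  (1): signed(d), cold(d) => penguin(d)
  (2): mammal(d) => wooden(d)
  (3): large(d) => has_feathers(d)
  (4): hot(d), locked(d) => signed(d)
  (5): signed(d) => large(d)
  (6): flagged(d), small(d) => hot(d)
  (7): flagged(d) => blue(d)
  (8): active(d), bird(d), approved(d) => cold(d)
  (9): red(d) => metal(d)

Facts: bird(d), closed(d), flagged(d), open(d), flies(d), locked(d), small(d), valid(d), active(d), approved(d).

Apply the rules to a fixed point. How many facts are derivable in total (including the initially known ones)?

17

Round 1 — (6), (7), (8), derive hot(d), blue(d), cold(d).
Round 2 — (4), derive signed(d).
Round 3 — (1), (5), derive penguin(d), large(d).
Round 4 — (3), derive has_feathers(d).
Closure: {active(d), approved(d), bird(d), blue(d), closed(d), cold(d), flagged(d), flies(d), has_feathers(d), hot(d), large(d), locked(d), open(d), penguin(d), signed(d), small(d), valid(d)} — 17 facts.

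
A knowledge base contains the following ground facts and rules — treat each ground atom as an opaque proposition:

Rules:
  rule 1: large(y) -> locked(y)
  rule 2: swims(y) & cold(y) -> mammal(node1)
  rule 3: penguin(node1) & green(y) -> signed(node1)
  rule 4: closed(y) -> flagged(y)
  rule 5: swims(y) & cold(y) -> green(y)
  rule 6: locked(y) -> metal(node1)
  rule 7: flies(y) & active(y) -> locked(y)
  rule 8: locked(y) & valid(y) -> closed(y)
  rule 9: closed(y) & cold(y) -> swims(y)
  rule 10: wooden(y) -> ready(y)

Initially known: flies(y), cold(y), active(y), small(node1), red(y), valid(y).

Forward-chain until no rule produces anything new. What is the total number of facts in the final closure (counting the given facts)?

Round 1: rule 7 [flies(y) & active(y) -> locked(y)]. New: locked(y).
Round 2: rule 6 [locked(y) -> metal(node1)]; rule 8 [locked(y) & valid(y) -> closed(y)]. New: metal(node1), closed(y).
Round 3: rule 4 [closed(y) -> flagged(y)]; rule 9 [closed(y) & cold(y) -> swims(y)]. New: flagged(y), swims(y).
Round 4: rule 2 [swims(y) & cold(y) -> mammal(node1)]; rule 5 [swims(y) & cold(y) -> green(y)]. New: mammal(node1), green(y).
Closure: {active(y), closed(y), cold(y), flagged(y), flies(y), green(y), locked(y), mammal(node1), metal(node1), red(y), small(node1), swims(y), valid(y)} — 13 facts.

13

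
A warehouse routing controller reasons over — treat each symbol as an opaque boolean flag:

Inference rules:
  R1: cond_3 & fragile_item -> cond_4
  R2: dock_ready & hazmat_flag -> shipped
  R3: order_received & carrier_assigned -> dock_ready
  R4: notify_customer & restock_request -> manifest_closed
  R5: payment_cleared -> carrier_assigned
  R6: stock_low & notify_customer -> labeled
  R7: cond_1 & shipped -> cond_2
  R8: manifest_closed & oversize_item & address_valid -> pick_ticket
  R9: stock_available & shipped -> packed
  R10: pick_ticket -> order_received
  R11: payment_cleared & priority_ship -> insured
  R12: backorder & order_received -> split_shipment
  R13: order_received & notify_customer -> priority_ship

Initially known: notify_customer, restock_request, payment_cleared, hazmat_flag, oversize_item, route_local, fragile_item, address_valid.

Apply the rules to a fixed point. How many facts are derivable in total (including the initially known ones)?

Round 1 — R4, R5, derive manifest_closed, carrier_assigned.
Round 2 — R8, derive pick_ticket.
Round 3 — R10, derive order_received.
Round 4 — R3, R13, derive dock_ready, priority_ship.
Round 5 — R2, R11, derive shipped, insured.
Closure: {address_valid, carrier_assigned, dock_ready, fragile_item, hazmat_flag, insured, manifest_closed, notify_customer, order_received, oversize_item, payment_cleared, pick_ticket, priority_ship, restock_request, route_local, shipped} — 16 facts.

16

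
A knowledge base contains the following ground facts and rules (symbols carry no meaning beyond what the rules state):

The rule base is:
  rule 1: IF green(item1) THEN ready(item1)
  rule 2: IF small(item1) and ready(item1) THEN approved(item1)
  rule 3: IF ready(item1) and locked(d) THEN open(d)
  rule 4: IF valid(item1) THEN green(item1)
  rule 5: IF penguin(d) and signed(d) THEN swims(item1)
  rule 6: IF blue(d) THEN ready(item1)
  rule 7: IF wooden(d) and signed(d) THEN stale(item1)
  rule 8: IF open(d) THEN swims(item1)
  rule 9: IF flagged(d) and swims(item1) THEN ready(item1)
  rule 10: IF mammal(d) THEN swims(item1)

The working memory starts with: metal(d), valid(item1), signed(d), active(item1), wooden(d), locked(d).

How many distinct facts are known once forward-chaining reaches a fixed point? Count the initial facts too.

Round 1: rule 4 [IF valid(item1) THEN green(item1)]; rule 7 [IF wooden(d) and signed(d) THEN stale(item1)]. Adds green(item1), stale(item1).
Round 2: rule 1 [IF green(item1) THEN ready(item1)]. Adds ready(item1).
Round 3: rule 3 [IF ready(item1) and locked(d) THEN open(d)]. Adds open(d).
Round 4: rule 8 [IF open(d) THEN swims(item1)]. Adds swims(item1).
Closure: {active(item1), green(item1), locked(d), metal(d), open(d), ready(item1), signed(d), stale(item1), swims(item1), valid(item1), wooden(d)} — 11 facts.

11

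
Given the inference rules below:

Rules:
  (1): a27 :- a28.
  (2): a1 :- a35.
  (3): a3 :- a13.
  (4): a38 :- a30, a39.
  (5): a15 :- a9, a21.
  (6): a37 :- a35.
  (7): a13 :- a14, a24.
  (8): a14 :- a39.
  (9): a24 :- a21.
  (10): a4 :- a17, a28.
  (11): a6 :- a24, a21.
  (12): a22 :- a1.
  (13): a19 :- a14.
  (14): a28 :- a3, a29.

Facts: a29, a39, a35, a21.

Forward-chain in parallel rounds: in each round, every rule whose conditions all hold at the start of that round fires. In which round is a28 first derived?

4

Round 1 — (2), (6), (8), (9), derive a1, a37, a14, a24.
Round 2 — (7), (11), (12), (13), derive a13, a6, a22, a19.
Round 3 — (3), derive a3.
Round 4 — (14), derive a28.
a28 first appears in round 4.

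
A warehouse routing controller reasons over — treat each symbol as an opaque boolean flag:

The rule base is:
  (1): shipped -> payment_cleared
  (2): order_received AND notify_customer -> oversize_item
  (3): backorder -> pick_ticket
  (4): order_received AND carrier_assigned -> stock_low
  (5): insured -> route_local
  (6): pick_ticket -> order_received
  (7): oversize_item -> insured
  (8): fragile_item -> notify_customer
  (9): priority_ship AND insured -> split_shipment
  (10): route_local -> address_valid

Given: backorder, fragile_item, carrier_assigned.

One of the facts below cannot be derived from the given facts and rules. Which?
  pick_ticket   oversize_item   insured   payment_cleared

Round 1 — (3), (8), derive pick_ticket, notify_customer.
Round 2 — (6), derive order_received.
Round 3 — (2), (4), derive oversize_item, stock_low.
Round 4 — (7), derive insured.
Round 5 — (5), derive route_local.
Round 6 — (10), derive address_valid.
Derived: insured (round 4), oversize_item (round 3), pick_ticket (round 1). payment_cleared never appears in any round.

payment_cleared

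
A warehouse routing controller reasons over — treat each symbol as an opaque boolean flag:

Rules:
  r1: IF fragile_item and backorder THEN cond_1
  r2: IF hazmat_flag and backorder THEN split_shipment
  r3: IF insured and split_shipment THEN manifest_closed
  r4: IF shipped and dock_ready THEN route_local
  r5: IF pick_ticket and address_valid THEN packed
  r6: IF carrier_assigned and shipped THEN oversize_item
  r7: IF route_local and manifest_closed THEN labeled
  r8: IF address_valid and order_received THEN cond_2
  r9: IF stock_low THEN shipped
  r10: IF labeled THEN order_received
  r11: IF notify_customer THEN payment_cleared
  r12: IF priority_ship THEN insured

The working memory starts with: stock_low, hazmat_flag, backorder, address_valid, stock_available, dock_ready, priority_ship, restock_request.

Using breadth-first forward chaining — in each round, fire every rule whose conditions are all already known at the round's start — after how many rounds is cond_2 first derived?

5

Round 1: r2 [IF hazmat_flag and backorder THEN split_shipment]; r9 [IF stock_low THEN shipped]; r12 [IF priority_ship THEN insured]. New: split_shipment, shipped, insured.
Round 2: r3 [IF insured and split_shipment THEN manifest_closed]; r4 [IF shipped and dock_ready THEN route_local]. New: manifest_closed, route_local.
Round 3: r7 [IF route_local and manifest_closed THEN labeled]. New: labeled.
Round 4: r10 [IF labeled THEN order_received]. New: order_received.
Round 5: r8 [IF address_valid and order_received THEN cond_2]. New: cond_2.
cond_2 first appears in round 5.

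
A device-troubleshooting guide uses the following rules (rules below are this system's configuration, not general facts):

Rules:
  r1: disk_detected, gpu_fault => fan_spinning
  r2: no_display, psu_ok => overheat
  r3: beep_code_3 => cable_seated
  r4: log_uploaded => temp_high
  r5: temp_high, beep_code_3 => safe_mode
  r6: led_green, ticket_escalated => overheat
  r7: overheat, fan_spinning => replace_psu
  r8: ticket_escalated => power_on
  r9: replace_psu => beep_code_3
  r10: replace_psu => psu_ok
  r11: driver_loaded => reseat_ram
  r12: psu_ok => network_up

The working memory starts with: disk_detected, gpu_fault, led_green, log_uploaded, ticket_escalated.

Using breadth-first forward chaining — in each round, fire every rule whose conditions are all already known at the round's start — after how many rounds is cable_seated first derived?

Round 1: r1 [disk_detected, gpu_fault => fan_spinning]; r4 [log_uploaded => temp_high]; r6 [led_green, ticket_escalated => overheat]; r8 [ticket_escalated => power_on]. New: fan_spinning, temp_high, overheat, power_on.
Round 2: r7 [overheat, fan_spinning => replace_psu]. New: replace_psu.
Round 3: r9 [replace_psu => beep_code_3]; r10 [replace_psu => psu_ok]. New: beep_code_3, psu_ok.
Round 4: r3 [beep_code_3 => cable_seated]; r5 [temp_high, beep_code_3 => safe_mode]; r12 [psu_ok => network_up]. New: cable_seated, safe_mode, network_up.
cable_seated first appears in round 4.

4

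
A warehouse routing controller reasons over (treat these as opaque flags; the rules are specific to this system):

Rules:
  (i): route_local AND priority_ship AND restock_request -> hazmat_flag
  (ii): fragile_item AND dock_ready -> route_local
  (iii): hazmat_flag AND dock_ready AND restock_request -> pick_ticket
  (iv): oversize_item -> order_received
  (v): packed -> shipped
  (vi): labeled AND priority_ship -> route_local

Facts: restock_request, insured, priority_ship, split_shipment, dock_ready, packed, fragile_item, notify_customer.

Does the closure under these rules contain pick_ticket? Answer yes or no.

Round 1: (ii) [fragile_item AND dock_ready -> route_local]; (v) [packed -> shipped]. Adds route_local, shipped.
Round 2: (i) [route_local AND priority_ship AND restock_request -> hazmat_flag]. Adds hazmat_flag.
Round 3: (iii) [hazmat_flag AND dock_ready AND restock_request -> pick_ticket]. Adds pick_ticket.
pick_ticket appears in round 3, so it is derivable.

yes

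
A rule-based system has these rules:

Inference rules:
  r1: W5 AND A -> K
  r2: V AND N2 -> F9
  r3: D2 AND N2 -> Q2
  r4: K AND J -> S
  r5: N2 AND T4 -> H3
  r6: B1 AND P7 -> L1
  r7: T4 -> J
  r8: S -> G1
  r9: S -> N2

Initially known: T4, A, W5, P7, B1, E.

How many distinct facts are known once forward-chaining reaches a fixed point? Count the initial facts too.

Round 1: r1 [W5 AND A -> K]; r6 [B1 AND P7 -> L1]; r7 [T4 -> J]. New: K, L1, J.
Round 2: r4 [K AND J -> S]. New: S.
Round 3: r8 [S -> G1]; r9 [S -> N2]. New: G1, N2.
Round 4: r5 [N2 AND T4 -> H3]. New: H3.
Closure: {A, B1, E, G1, H3, J, K, L1, N2, P7, S, T4, W5} — 13 facts.

13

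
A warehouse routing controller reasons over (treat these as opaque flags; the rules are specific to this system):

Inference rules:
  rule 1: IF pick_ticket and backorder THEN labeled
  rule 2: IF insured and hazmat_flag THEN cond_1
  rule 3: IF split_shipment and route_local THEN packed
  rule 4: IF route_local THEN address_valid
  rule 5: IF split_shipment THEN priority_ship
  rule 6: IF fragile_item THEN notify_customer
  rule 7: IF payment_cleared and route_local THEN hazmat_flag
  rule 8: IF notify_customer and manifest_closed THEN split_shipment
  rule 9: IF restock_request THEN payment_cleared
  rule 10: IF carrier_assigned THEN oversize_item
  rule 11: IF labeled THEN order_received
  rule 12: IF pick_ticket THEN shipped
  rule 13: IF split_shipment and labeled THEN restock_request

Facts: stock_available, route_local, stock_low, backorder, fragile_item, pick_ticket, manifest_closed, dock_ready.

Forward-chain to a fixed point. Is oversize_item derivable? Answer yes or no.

no

Round 1 fires rule 1, rule 4, rule 6, rule 12, giving labeled, address_valid, notify_customer, shipped.
Round 2 fires rule 8, rule 11, giving split_shipment, order_received.
Round 3 fires rule 3, rule 5, rule 13, giving packed, priority_ship, restock_request.
Round 4 fires rule 9, giving payment_cleared.
Round 5 fires rule 7, giving hazmat_flag.
Fixed point reached. oversize_item is concluded only by rule 10; rule 10 needs carrier_assigned (never derived).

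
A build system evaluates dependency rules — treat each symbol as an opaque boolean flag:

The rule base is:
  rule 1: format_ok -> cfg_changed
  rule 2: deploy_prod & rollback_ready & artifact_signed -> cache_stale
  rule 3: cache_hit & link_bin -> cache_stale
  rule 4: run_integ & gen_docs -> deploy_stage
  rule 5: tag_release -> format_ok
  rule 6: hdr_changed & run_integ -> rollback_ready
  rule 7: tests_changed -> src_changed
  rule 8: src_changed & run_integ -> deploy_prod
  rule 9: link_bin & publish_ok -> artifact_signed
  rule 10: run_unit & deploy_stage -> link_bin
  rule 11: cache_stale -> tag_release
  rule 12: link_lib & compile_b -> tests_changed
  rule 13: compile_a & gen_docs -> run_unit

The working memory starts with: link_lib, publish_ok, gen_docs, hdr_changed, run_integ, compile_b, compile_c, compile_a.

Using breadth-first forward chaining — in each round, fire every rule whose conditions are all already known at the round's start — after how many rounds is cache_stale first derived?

Round 1: rule 4 [run_integ & gen_docs -> deploy_stage]; rule 6 [hdr_changed & run_integ -> rollback_ready]; rule 12 [link_lib & compile_b -> tests_changed]; rule 13 [compile_a & gen_docs -> run_unit]. New: deploy_stage, rollback_ready, tests_changed, run_unit.
Round 2: rule 7 [tests_changed -> src_changed]; rule 10 [run_unit & deploy_stage -> link_bin]. New: src_changed, link_bin.
Round 3: rule 8 [src_changed & run_integ -> deploy_prod]; rule 9 [link_bin & publish_ok -> artifact_signed]. New: deploy_prod, artifact_signed.
Round 4: rule 2 [deploy_prod & rollback_ready & artifact_signed -> cache_stale]. New: cache_stale.
cache_stale first appears in round 4.

4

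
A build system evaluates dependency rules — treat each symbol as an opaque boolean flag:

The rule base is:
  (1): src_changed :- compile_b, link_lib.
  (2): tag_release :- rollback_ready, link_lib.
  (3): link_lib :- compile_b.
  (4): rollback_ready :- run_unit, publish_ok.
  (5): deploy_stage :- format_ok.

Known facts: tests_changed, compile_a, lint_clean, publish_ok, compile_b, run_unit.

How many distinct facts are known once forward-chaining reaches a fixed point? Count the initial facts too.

Round 1: (3) [link_lib :- compile_b.]; (4) [rollback_ready :- run_unit, publish_ok.]. Adds link_lib, rollback_ready.
Round 2: (1) [src_changed :- compile_b, link_lib.]; (2) [tag_release :- rollback_ready, link_lib.]. Adds src_changed, tag_release.
Closure: {compile_a, compile_b, link_lib, lint_clean, publish_ok, rollback_ready, run_unit, src_changed, tag_release, tests_changed} — 10 facts.

10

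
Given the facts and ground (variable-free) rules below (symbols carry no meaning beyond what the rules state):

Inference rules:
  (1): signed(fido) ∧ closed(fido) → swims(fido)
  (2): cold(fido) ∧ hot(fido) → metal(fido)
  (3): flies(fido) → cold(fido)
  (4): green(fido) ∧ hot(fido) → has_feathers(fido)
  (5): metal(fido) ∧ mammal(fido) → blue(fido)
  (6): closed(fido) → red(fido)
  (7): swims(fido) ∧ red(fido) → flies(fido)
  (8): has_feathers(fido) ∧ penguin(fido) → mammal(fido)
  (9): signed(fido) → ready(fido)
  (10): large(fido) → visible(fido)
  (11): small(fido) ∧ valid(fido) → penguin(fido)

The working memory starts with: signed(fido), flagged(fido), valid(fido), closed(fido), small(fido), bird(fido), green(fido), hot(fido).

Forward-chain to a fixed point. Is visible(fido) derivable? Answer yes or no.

[1] (1) [signed(fido) ∧ closed(fido) → swims(fido)]; (4) [green(fido) ∧ hot(fido) → has_feathers(fido)]; (6) [closed(fido) → red(fido)]; (9) [signed(fido) → ready(fido)]; (11) [small(fido) ∧ valid(fido) → penguin(fido)]. ⇒ new: swims(fido), has_feathers(fido), red(fido), ready(fido), penguin(fido).
[2] (7) [swims(fido) ∧ red(fido) → flies(fido)]; (8) [has_feathers(fido) ∧ penguin(fido) → mammal(fido)]. ⇒ new: flies(fido), mammal(fido).
[3] (3) [flies(fido) → cold(fido)]. ⇒ new: cold(fido).
[4] (2) [cold(fido) ∧ hot(fido) → metal(fido)]. ⇒ new: metal(fido).
[5] (5) [metal(fido) ∧ mammal(fido) → blue(fido)]. ⇒ new: blue(fido).
Fixed point reached. visible(fido) is concluded only by (10); (10) needs large(fido) (never derived).

no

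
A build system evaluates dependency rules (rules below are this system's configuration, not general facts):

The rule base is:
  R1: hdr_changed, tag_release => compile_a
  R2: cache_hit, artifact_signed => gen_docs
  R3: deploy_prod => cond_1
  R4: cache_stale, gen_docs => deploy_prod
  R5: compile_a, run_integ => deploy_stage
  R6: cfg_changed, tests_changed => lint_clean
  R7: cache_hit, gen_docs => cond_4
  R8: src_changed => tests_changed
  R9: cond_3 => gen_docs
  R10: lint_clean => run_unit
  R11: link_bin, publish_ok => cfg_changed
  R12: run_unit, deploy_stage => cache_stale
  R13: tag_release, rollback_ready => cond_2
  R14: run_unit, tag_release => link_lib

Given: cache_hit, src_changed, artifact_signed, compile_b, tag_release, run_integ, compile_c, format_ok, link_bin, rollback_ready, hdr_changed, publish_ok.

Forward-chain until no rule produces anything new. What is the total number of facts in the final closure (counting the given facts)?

Round 1 fires R1, R2, R8, R11, R13, giving compile_a, gen_docs, tests_changed, cfg_changed, cond_2.
Round 2 fires R5, R6, R7, giving deploy_stage, lint_clean, cond_4.
Round 3 fires R10, giving run_unit.
Round 4 fires R12, R14, giving cache_stale, link_lib.
Round 5 fires R4, giving deploy_prod.
Round 6 fires R3, giving cond_1.
Closure: {artifact_signed, cache_hit, cache_stale, cfg_changed, compile_a, compile_b, compile_c, cond_1, cond_2, cond_4, deploy_prod, deploy_stage, format_ok, gen_docs, hdr_changed, link_bin, link_lib, lint_clean, publish_ok, rollback_ready, run_integ, run_unit, src_changed, tag_release, tests_changed} — 25 facts.

25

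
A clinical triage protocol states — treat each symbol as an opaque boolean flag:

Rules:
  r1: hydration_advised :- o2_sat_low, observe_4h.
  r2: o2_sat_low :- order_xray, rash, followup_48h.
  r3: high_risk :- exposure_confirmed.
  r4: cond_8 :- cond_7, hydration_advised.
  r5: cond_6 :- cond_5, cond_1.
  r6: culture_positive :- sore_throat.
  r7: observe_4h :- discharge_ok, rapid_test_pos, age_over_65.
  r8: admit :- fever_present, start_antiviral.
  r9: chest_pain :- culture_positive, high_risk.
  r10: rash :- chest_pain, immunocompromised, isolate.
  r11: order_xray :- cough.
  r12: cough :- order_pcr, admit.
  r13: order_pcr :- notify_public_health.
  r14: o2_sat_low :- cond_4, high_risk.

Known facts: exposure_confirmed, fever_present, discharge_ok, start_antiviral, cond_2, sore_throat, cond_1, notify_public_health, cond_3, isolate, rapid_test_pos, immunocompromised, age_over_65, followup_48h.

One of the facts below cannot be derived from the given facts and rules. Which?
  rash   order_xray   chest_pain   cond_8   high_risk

cond_8

Round 1 — r3, r6, r7, r8, r13, derive high_risk, culture_positive, observe_4h, admit, order_pcr.
Round 2 — r9, r12, derive chest_pain, cough.
Round 3 — r10, r11, derive rash, order_xray.
Round 4 — r2, derive o2_sat_low.
Round 5 — r1, derive hydration_advised.
Derived: high_risk (round 1), chest_pain (round 2), order_xray (round 3), rash (round 3). cond_8 never appears in any round.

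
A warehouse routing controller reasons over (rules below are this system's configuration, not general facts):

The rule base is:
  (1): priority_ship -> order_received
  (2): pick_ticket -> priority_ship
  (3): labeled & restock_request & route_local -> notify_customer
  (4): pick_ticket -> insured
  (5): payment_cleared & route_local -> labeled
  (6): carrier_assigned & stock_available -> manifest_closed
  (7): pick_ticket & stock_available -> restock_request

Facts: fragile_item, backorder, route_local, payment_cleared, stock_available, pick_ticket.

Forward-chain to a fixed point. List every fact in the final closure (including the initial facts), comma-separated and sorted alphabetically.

[1] (2) [pick_ticket -> priority_ship]; (4) [pick_ticket -> insured]; (5) [payment_cleared & route_local -> labeled]; (7) [pick_ticket & stock_available -> restock_request]. ⇒ new: priority_ship, insured, labeled, restock_request.
[2] (1) [priority_ship -> order_received]; (3) [labeled & restock_request & route_local -> notify_customer]. ⇒ new: order_received, notify_customer.

backorder, fragile_item, insured, labeled, notify_customer, order_received, payment_cleared, pick_ticket, priority_ship, restock_request, route_local, stock_available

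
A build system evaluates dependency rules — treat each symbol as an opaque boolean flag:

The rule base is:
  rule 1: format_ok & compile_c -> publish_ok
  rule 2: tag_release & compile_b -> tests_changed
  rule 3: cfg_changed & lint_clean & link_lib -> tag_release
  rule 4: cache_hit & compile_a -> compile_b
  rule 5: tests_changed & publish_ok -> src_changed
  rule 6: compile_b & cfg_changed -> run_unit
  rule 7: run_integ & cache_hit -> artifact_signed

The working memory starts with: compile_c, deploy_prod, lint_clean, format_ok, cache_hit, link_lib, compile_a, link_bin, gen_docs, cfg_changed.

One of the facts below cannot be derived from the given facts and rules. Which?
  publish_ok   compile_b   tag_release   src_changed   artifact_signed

artifact_signed

Round 1 — rule 1, rule 3, rule 4, derive publish_ok, tag_release, compile_b.
Round 2 — rule 2, rule 6, derive tests_changed, run_unit.
Round 3 — rule 5, derive src_changed.
Derived: compile_b (round 1), src_changed (round 3), tag_release (round 1), publish_ok (round 1). artifact_signed never appears in any round.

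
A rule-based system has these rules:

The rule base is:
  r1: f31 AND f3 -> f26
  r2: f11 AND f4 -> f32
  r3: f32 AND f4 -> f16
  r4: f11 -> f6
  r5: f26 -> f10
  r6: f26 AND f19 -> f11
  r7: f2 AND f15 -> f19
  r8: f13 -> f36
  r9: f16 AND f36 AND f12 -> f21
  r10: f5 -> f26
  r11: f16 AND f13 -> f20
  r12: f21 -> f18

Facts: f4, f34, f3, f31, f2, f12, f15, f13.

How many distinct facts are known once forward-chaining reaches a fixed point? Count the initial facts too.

19

Round 1: r1 [f31 AND f3 -> f26]; r7 [f2 AND f15 -> f19]; r8 [f13 -> f36]. Adds f26, f19, f36.
Round 2: r5 [f26 -> f10]; r6 [f26 AND f19 -> f11]. Adds f10, f11.
Round 3: r2 [f11 AND f4 -> f32]; r4 [f11 -> f6]. Adds f32, f6.
Round 4: r3 [f32 AND f4 -> f16]. Adds f16.
Round 5: r9 [f16 AND f36 AND f12 -> f21]; r11 [f16 AND f13 -> f20]. Adds f21, f20.
Round 6: r12 [f21 -> f18]. Adds f18.
Closure: {f10, f11, f12, f13, f15, f16, f18, f19, f2, f20, f21, f26, f3, f31, f32, f34, f36, f4, f6} — 19 facts.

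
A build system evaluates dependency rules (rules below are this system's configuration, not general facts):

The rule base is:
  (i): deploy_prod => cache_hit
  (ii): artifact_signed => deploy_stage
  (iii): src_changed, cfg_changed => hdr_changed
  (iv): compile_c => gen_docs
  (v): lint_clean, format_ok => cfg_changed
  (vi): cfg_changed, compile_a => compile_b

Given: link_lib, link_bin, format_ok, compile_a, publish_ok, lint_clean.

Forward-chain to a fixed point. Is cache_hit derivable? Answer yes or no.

no

Round 1 fires (v), giving cfg_changed.
Round 2 fires (vi), giving compile_b.
Fixed point reached. cache_hit is concluded only by (i); (i) needs deploy_prod (never derived).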